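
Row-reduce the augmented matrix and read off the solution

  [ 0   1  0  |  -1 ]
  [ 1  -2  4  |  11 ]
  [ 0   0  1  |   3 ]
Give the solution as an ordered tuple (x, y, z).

(-3, -1, 3)

Swap R1 and R2.
Subtract 4 times R3 from R1.
Add 2 times R2 to R1.
Reading off the last column: x = -3, y = -1, z = 3.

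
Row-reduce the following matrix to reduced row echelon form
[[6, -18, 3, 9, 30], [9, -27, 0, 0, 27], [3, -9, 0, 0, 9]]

[[1, -3, 0, 0, 3], [0, 0, 1, 3, 4], [0, 0, 0, 0, 0]]

R1 → 1/6·R1
  [ 1   -3  1/2  3/2   5 ]
  [ 9  -27    0    0  27 ]
  [ 3   -9    0    0   9 ]
R2 → R2 − 9·R1
  [ 1  -3   1/2    3/2    5 ]
  [ 0   0  -9/2  -27/2  -18 ]
  [ 3  -9     0      0    9 ]
R3 → R3 − 3·R1
  [ 1  -3   1/2    3/2    5 ]
  [ 0   0  -9/2  -27/2  -18 ]
  [ 0   0  -3/2   -9/2   -6 ]
R2 → -2/9·R2
  [ 1  -3   1/2   3/2   5 ]
  [ 0   0     1     3   4 ]
  [ 0   0  -3/2  -9/2  -6 ]
R3 → R3 + 3/2·R2
  [ 1  -3  1/2  3/2  5 ]
  [ 0   0    1    3  4 ]
  [ 0   0    0    0  0 ]
R1 → R1 − 1/2·R2
  [ 1  -3  0  0  3 ]
  [ 0   0  1  3  4 ]
  [ 0   0  0  0  0 ]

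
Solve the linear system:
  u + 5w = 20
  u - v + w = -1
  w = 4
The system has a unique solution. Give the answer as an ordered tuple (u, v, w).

(0, 5, 4)

Form the augmented matrix and row-reduce:
  [ 1   0  5  |  20 ]
  [ 1  -1  1  |  -1 ]
  [ 0   0  1  |   4 ]
Subtract ρ1 from ρ2.
  [ 1   0   5  |   20 ]
  [ 0  -1  -4  |  -21 ]
  [ 0   0   1  |    4 ]
Multiply ρ2 by -1.
  [ 1  0  5  |  20 ]
  [ 0  1  4  |  21 ]
  [ 0  0  1  |   4 ]
Subtract 4 times ρ3 from ρ2.
  [ 1  0  5  |  20 ]
  [ 0  1  0  |   5 ]
  [ 0  0  1  |   4 ]
Subtract 5 times ρ3 from ρ1.
  [ 1  0  0  |  0 ]
  [ 0  1  0  |  5 ]
  [ 0  0  1  |  4 ]
Reading off the last column: u = 0, v = 5, w = 4.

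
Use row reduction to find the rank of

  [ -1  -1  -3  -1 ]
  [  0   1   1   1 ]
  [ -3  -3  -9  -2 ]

R1 → -1·R1
  [  1   1   3   1 ]
  [  0   1   1   1 ]
  [ -3  -3  -9  -2 ]
R3 → R3 + 3·R1
  [ 1  1  3  1 ]
  [ 0  1  1  1 ]
  [ 0  0  0  1 ]
R2 → R2 − R3
  [ 1  1  3  1 ]
  [ 0  1  1  0 ]
  [ 0  0  0  1 ]
R1 → R1 − R3
  [ 1  1  3  0 ]
  [ 0  1  1  0 ]
  [ 0  0  0  1 ]
R1 → R1 − R2
  [ 1  0  2  0 ]
  [ 0  1  1  0 ]
  [ 0  0  0  1 ]
The reduced form has 3 nonzero rows.

rank = 3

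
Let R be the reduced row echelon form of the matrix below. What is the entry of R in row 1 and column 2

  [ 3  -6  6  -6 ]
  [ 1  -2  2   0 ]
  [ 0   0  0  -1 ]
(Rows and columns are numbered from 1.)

R1 ← 1/3·R1
  [ 1  -2  2  -2 ]
  [ 1  -2  2   0 ]
  [ 0   0  0  -1 ]
R2 ← R2 − R1
  [ 1  -2  2  -2 ]
  [ 0   0  0   2 ]
  [ 0   0  0  -1 ]
R2 ← 1/2·R2
  [ 1  -2  2  -2 ]
  [ 0   0  0   1 ]
  [ 0   0  0  -1 ]
R3 ← R3 + R2
  [ 1  -2  2  -2 ]
  [ 0   0  0   1 ]
  [ 0   0  0   0 ]
R1 ← R1 + 2·R2
  [ 1  -2  2  0 ]
  [ 0   0  0  1 ]
  [ 0   0  0  0 ]

-2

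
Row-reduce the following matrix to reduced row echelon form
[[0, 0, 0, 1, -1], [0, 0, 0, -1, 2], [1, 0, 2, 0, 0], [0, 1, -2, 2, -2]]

R1 <-> R3
  [ 1  0   2   0   0 ]
  [ 0  0   0  -1   2 ]
  [ 0  0   0   1  -1 ]
  [ 0  1  -2   2  -2 ]
R2 <-> R4
  [ 1  0   2   0   0 ]
  [ 0  1  -2   2  -2 ]
  [ 0  0   0   1  -1 ]
  [ 0  0   0  -1   2 ]
R4 := R4 + R3
  [ 1  0   2  0   0 ]
  [ 0  1  -2  2  -2 ]
  [ 0  0   0  1  -1 ]
  [ 0  0   0  0   1 ]
R3 := R3 + R4
  [ 1  0   2  0   0 ]
  [ 0  1  -2  2  -2 ]
  [ 0  0   0  1   0 ]
  [ 0  0   0  0   1 ]
R2 := R2 + 2·R4
  [ 1  0   2  0  0 ]
  [ 0  1  -2  2  0 ]
  [ 0  0   0  1  0 ]
  [ 0  0   0  0  1 ]
R2 := R2 − 2·R3
  [ 1  0   2  0  0 ]
  [ 0  1  -2  0  0 ]
  [ 0  0   0  1  0 ]
  [ 0  0   0  0  1 ]

[[1, 0, 2, 0, 0], [0, 1, -2, 0, 0], [0, 0, 0, 1, 0], [0, 0, 0, 0, 1]]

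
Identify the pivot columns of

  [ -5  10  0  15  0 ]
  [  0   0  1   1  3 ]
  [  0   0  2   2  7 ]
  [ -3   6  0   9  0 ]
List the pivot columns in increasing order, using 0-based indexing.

R1 := -1/5·R1
  [  1  -2  0  -3  0 ]
  [  0   0  1   1  3 ]
  [  0   0  2   2  7 ]
  [ -3   6  0   9  0 ]
R4 := R4 + 3·R1
  [ 1  -2  0  -3  0 ]
  [ 0   0  1   1  3 ]
  [ 0   0  2   2  7 ]
  [ 0   0  0   0  0 ]
R3 := R3 − 2·R2
  [ 1  -2  0  -3  0 ]
  [ 0   0  1   1  3 ]
  [ 0   0  0   0  1 ]
  [ 0   0  0   0  0 ]
R2 := R2 − 3·R3
  [ 1  -2  0  -3  0 ]
  [ 0   0  1   1  0 ]
  [ 0   0  0   0  1 ]
  [ 0   0  0   0  0 ]
Pivot columns are the columns containing a leading 1.

0, 2, 4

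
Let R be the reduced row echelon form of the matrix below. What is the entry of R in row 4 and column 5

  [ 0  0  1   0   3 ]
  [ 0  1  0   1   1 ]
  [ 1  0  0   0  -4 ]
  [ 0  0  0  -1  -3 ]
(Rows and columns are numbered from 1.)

R1 ↔ R3
  [ 1  0  0   0  -4 ]
  [ 0  1  0   1   1 ]
  [ 0  0  1   0   3 ]
  [ 0  0  0  -1  -3 ]
R4 := -1·R4
  [ 1  0  0  0  -4 ]
  [ 0  1  0  1   1 ]
  [ 0  0  1  0   3 ]
  [ 0  0  0  1   3 ]
R2 := R2 − R4
  [ 1  0  0  0  -4 ]
  [ 0  1  0  0  -2 ]
  [ 0  0  1  0   3 ]
  [ 0  0  0  1   3 ]

3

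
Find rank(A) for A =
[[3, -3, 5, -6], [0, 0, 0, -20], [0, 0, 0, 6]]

rank = 2

ρ1 -> 1/3·ρ1
  [ 1  -1  5/3   -2 ]
  [ 0   0    0  -20 ]
  [ 0   0    0    6 ]
ρ2 -> -1/20·ρ2
  [ 1  -1  5/3  -2 ]
  [ 0   0    0   1 ]
  [ 0   0    0   6 ]
ρ3 -> ρ3 − 6·ρ2
  [ 1  -1  5/3  -2 ]
  [ 0   0    0   1 ]
  [ 0   0    0   0 ]
ρ1 -> ρ1 + 2·ρ2
  [ 1  -1  5/3  0 ]
  [ 0   0    0  1 ]
  [ 0   0    0  0 ]
The reduced form has 2 nonzero rows.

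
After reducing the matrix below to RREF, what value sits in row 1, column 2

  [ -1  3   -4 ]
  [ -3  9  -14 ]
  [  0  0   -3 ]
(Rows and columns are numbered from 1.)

-3

Multiply r1 by -1.
  [  1  -3    4 ]
  [ -3   9  -14 ]
  [  0   0   -3 ]
Add 3 times r1 to r2.
  [ 1  -3   4 ]
  [ 0   0  -2 ]
  [ 0   0  -3 ]
Multiply r2 by -1/2.
  [ 1  -3   4 ]
  [ 0   0   1 ]
  [ 0   0  -3 ]
Add 3 times r2 to r3.
  [ 1  -3  4 ]
  [ 0   0  1 ]
  [ 0   0  0 ]
Subtract 4 times r2 from r1.
  [ 1  -3  0 ]
  [ 0   0  1 ]
  [ 0   0  0 ]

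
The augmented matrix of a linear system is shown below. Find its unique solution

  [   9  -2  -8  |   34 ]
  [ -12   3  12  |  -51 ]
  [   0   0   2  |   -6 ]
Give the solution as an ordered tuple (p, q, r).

(0, -5, -3)

R1 → 1/9·R1
  [   1  -2/9  -8/9  |  34/9 ]
  [ -12     3    12  |   -51 ]
  [   0     0     2  |    -6 ]
R2 → R2 + 12·R1
  [ 1  -2/9  -8/9  |   34/9 ]
  [ 0   1/3   4/3  |  -17/3 ]
  [ 0     0     2  |     -6 ]
R2 → 3·R2
  [ 1  -2/9  -8/9  |  34/9 ]
  [ 0     1     4  |   -17 ]
  [ 0     0     2  |    -6 ]
R3 → 1/2·R3
  [ 1  -2/9  -8/9  |  34/9 ]
  [ 0     1     4  |   -17 ]
  [ 0     0     1  |    -3 ]
R2 → R2 − 4·R3
  [ 1  -2/9  -8/9  |  34/9 ]
  [ 0     1     0  |    -5 ]
  [ 0     0     1  |    -3 ]
R1 → R1 + 8/9·R3
  [ 1  -2/9  0  |  10/9 ]
  [ 0     1  0  |    -5 ]
  [ 0     0  1  |    -3 ]
R1 → R1 + 2/9·R2
  [ 1  0  0  |   0 ]
  [ 0  1  0  |  -5 ]
  [ 0  0  1  |  -3 ]
Reading off the last column: p = 0, q = -5, r = -3.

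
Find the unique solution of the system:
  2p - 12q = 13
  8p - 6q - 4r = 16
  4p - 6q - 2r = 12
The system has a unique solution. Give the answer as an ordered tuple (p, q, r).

(-3/2, -4/3, -5)

Form the augmented matrix and row-reduce:
  [ 2  -12   0  |  13 ]
  [ 8   -6  -4  |  16 ]
  [ 4   -6  -2  |  12 ]
R1 -> 1/2·R1
  [ 1  -6   0  |  13/2 ]
  [ 8  -6  -4  |    16 ]
  [ 4  -6  -2  |    12 ]
R2 -> R2 − 8·R1
  [ 1  -6   0  |  13/2 ]
  [ 0  42  -4  |   -36 ]
  [ 4  -6  -2  |    12 ]
R3 -> R3 − 4·R1
  [ 1  -6   0  |  13/2 ]
  [ 0  42  -4  |   -36 ]
  [ 0  18  -2  |   -14 ]
R2 -> 1/42·R2
  [ 1  -6      0  |  13/2 ]
  [ 0   1  -2/21  |  -6/7 ]
  [ 0  18     -2  |   -14 ]
R3 -> R3 − 18·R2
  [ 1  -6      0  |  13/2 ]
  [ 0   1  -2/21  |  -6/7 ]
  [ 0   0   -2/7  |  10/7 ]
R3 -> -7/2·R3
  [ 1  -6      0  |  13/2 ]
  [ 0   1  -2/21  |  -6/7 ]
  [ 0   0      1  |    -5 ]
R2 -> R2 + 2/21·R3
  [ 1  -6  0  |  13/2 ]
  [ 0   1  0  |  -4/3 ]
  [ 0   0  1  |    -5 ]
R1 -> R1 + 6·R2
  [ 1  0  0  |  -3/2 ]
  [ 0  1  0  |  -4/3 ]
  [ 0  0  1  |    -5 ]
Reading off the last column: p = -3/2, q = -4/3, r = -5.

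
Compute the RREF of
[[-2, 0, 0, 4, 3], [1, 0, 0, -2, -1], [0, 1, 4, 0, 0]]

ρ1 := -1/2·ρ1
  [ 1  0  0  -2  -3/2 ]
  [ 1  0  0  -2    -1 ]
  [ 0  1  4   0     0 ]
ρ2 := ρ2 − ρ1
  [ 1  0  0  -2  -3/2 ]
  [ 0  0  0   0   1/2 ]
  [ 0  1  4   0     0 ]
ρ2 ↔ ρ3
  [ 1  0  0  -2  -3/2 ]
  [ 0  1  4   0     0 ]
  [ 0  0  0   0   1/2 ]
ρ3 := 2·ρ3
  [ 1  0  0  -2  -3/2 ]
  [ 0  1  4   0     0 ]
  [ 0  0  0   0     1 ]
ρ1 := ρ1 + 3/2·ρ3
  [ 1  0  0  -2  0 ]
  [ 0  1  4   0  0 ]
  [ 0  0  0   0  1 ]

[[1, 0, 0, -2, 0], [0, 1, 4, 0, 0], [0, 0, 0, 0, 1]]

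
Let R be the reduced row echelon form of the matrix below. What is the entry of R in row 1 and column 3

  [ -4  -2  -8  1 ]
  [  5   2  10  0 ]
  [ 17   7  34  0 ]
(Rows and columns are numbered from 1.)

2

r1 -> -1/4·r1
  [  1  1/2   2  -1/4 ]
  [  5    2  10     0 ]
  [ 17    7  34     0 ]
r2 -> r2 − 5·r1
  [  1   1/2   2  -1/4 ]
  [  0  -1/2   0   5/4 ]
  [ 17     7  34     0 ]
r3 -> r3 − 17·r1
  [ 1   1/2  2  -1/4 ]
  [ 0  -1/2  0   5/4 ]
  [ 0  -3/2  0  17/4 ]
r2 -> -2·r2
  [ 1   1/2  2  -1/4 ]
  [ 0     1  0  -5/2 ]
  [ 0  -3/2  0  17/4 ]
r3 -> r3 + 3/2·r2
  [ 1  1/2  2  -1/4 ]
  [ 0    1  0  -5/2 ]
  [ 0    0  0   1/2 ]
r3 -> 2·r3
  [ 1  1/2  2  -1/4 ]
  [ 0    1  0  -5/2 ]
  [ 0    0  0     1 ]
r2 -> r2 + 5/2·r3
  [ 1  1/2  2  -1/4 ]
  [ 0    1  0     0 ]
  [ 0    0  0     1 ]
r1 -> r1 + 1/4·r3
  [ 1  1/2  2  0 ]
  [ 0    1  0  0 ]
  [ 0    0  0  1 ]
r1 -> r1 − 1/2·r2
  [ 1  0  2  0 ]
  [ 0  1  0  0 ]
  [ 0  0  0  1 ]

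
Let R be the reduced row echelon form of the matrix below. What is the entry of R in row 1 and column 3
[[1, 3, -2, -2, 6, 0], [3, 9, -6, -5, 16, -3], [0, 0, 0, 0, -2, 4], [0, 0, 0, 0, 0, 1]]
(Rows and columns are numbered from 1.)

-2

ρ2 ← ρ2 − 3·ρ1
  [ 1  3  -2  -2   6   0 ]
  [ 0  0   0   1  -2  -3 ]
  [ 0  0   0   0  -2   4 ]
  [ 0  0   0   0   0   1 ]
ρ3 ← -1/2·ρ3
  [ 1  3  -2  -2   6   0 ]
  [ 0  0   0   1  -2  -3 ]
  [ 0  0   0   0   1  -2 ]
  [ 0  0   0   0   0   1 ]
ρ3 ← ρ3 + 2·ρ4
  [ 1  3  -2  -2   6   0 ]
  [ 0  0   0   1  -2  -3 ]
  [ 0  0   0   0   1   0 ]
  [ 0  0   0   0   0   1 ]
ρ2 ← ρ2 + 3·ρ4
  [ 1  3  -2  -2   6  0 ]
  [ 0  0   0   1  -2  0 ]
  [ 0  0   0   0   1  0 ]
  [ 0  0   0   0   0  1 ]
ρ2 ← ρ2 + 2·ρ3
  [ 1  3  -2  -2  6  0 ]
  [ 0  0   0   1  0  0 ]
  [ 0  0   0   0  1  0 ]
  [ 0  0   0   0  0  1 ]
ρ1 ← ρ1 − 6·ρ3
  [ 1  3  -2  -2  0  0 ]
  [ 0  0   0   1  0  0 ]
  [ 0  0   0   0  1  0 ]
  [ 0  0   0   0  0  1 ]
ρ1 ← ρ1 + 2·ρ2
  [ 1  3  -2  0  0  0 ]
  [ 0  0   0  1  0  0 ]
  [ 0  0   0  0  1  0 ]
  [ 0  0   0  0  0  1 ]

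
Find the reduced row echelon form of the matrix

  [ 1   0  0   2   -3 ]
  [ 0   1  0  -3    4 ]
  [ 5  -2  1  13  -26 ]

[[1, 0, 0, 2, -3], [0, 1, 0, -3, 4], [0, 0, 1, -3, -3]]

r3 := r3 − 5·r1
  [ 1   0  0   2   -3 ]
  [ 0   1  0  -3    4 ]
  [ 0  -2  1   3  -11 ]
r3 := r3 + 2·r2
  [ 1  0  0   2  -3 ]
  [ 0  1  0  -3   4 ]
  [ 0  0  1  -3  -3 ]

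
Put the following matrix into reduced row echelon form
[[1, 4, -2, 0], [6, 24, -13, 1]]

ρ2 := ρ2 − 6·ρ1
ρ2 := -1·ρ2
ρ1 := ρ1 + 2·ρ2

[[1, 4, 0, -2], [0, 0, 1, -1]]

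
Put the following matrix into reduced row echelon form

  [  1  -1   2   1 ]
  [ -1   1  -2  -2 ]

R2 → R2 + R1
  [ 1  -1  2   1 ]
  [ 0   0  0  -1 ]
R2 → -1·R2
  [ 1  -1  2  1 ]
  [ 0   0  0  1 ]
R1 → R1 − R2
  [ 1  -1  2  0 ]
  [ 0   0  0  1 ]

[[1, -1, 2, 0], [0, 0, 0, 1]]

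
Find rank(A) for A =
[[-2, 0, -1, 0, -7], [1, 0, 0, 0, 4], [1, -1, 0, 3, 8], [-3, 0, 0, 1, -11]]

ρ1 -> -1/2·ρ1
ρ2 -> ρ2 − ρ1
ρ3 -> ρ3 − ρ1
ρ4 -> ρ4 + 3·ρ1
ρ2 <=> ρ3
ρ2 -> -1·ρ2
ρ3 -> -2·ρ3
ρ4 -> ρ4 − 3/2·ρ3
ρ2 -> ρ2 + 3·ρ4
ρ2 -> ρ2 − 1/2·ρ3
ρ1 -> ρ1 − 1/2·ρ3
The reduced form has 4 nonzero rows.

rank = 4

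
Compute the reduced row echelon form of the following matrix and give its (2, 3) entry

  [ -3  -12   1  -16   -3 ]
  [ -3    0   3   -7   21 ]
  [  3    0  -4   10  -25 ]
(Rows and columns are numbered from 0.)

R1 ← -1/3·R1
  [  1  4  -1/3  16/3    1 ]
  [ -3  0     3    -7   21 ]
  [  3  0    -4    10  -25 ]
R2 ← R2 + 3·R1
  [ 1   4  -1/3  16/3    1 ]
  [ 0  12     2     9   24 ]
  [ 3   0    -4    10  -25 ]
R3 ← R3 − 3·R1
  [ 1    4  -1/3  16/3    1 ]
  [ 0   12     2     9   24 ]
  [ 0  -12    -3    -6  -28 ]
R2 ← 1/12·R2
  [ 1    4  -1/3  16/3    1 ]
  [ 0    1   1/6   3/4    2 ]
  [ 0  -12    -3    -6  -28 ]
R3 ← R3 + 12·R2
  [ 1  4  -1/3  16/3   1 ]
  [ 0  1   1/6   3/4   2 ]
  [ 0  0    -1     3  -4 ]
R3 ← -1·R3
  [ 1  4  -1/3  16/3  1 ]
  [ 0  1   1/6   3/4  2 ]
  [ 0  0     1    -3  4 ]
R2 ← R2 − 1/6·R3
  [ 1  4  -1/3  16/3    1 ]
  [ 0  1     0   5/4  4/3 ]
  [ 0  0     1    -3    4 ]
R1 ← R1 + 1/3·R3
  [ 1  4  0  13/3  7/3 ]
  [ 0  1  0   5/4  4/3 ]
  [ 0  0  1    -3    4 ]
R1 ← R1 − 4·R2
  [ 1  0  0  -2/3   -3 ]
  [ 0  1  0   5/4  4/3 ]
  [ 0  0  1    -3    4 ]

-3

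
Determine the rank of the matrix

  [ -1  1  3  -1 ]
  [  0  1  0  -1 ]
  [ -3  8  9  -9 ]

rank = 3

R1 -> -1·R1
  [  1  -1  -3   1 ]
  [  0   1   0  -1 ]
  [ -3   8   9  -9 ]
R3 -> R3 + 3·R1
  [ 1  -1  -3   1 ]
  [ 0   1   0  -1 ]
  [ 0   5   0  -6 ]
R3 -> R3 − 5·R2
  [ 1  -1  -3   1 ]
  [ 0   1   0  -1 ]
  [ 0   0   0  -1 ]
R3 -> -1·R3
  [ 1  -1  -3   1 ]
  [ 0   1   0  -1 ]
  [ 0   0   0   1 ]
R2 -> R2 + R3
  [ 1  -1  -3  1 ]
  [ 0   1   0  0 ]
  [ 0   0   0  1 ]
R1 -> R1 − R3
  [ 1  -1  -3  0 ]
  [ 0   1   0  0 ]
  [ 0   0   0  1 ]
R1 -> R1 + R2
  [ 1  0  -3  0 ]
  [ 0  1   0  0 ]
  [ 0  0   0  1 ]
The reduced form has 3 nonzero rows.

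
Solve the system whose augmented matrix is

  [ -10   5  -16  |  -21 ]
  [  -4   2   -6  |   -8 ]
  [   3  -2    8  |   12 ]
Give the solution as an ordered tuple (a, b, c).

ρ1 -> -1/10·ρ1
  [  1  -1/2  8/5  |  21/10 ]
  [ -4     2   -6  |     -8 ]
  [  3    -2    8  |     12 ]
ρ2 -> ρ2 + 4·ρ1
  [ 1  -1/2  8/5  |  21/10 ]
  [ 0     0  2/5  |    2/5 ]
  [ 3    -2    8  |     12 ]
ρ3 -> ρ3 − 3·ρ1
  [ 1  -1/2   8/5  |  21/10 ]
  [ 0     0   2/5  |    2/5 ]
  [ 0  -1/2  16/5  |  57/10 ]
ρ2 <=> ρ3
  [ 1  -1/2   8/5  |  21/10 ]
  [ 0  -1/2  16/5  |  57/10 ]
  [ 0     0   2/5  |    2/5 ]
ρ2 -> -2·ρ2
  [ 1  -1/2    8/5  |  21/10 ]
  [ 0     1  -32/5  |  -57/5 ]
  [ 0     0    2/5  |    2/5 ]
ρ3 -> 5/2·ρ3
  [ 1  -1/2    8/5  |  21/10 ]
  [ 0     1  -32/5  |  -57/5 ]
  [ 0     0      1  |      1 ]
ρ2 -> ρ2 + 32/5·ρ3
  [ 1  -1/2  8/5  |  21/10 ]
  [ 0     1    0  |     -5 ]
  [ 0     0    1  |      1 ]
ρ1 -> ρ1 − 8/5·ρ3
  [ 1  -1/2  0  |  1/2 ]
  [ 0     1  0  |   -5 ]
  [ 0     0  1  |    1 ]
ρ1 -> ρ1 + 1/2·ρ2
  [ 1  0  0  |  -2 ]
  [ 0  1  0  |  -5 ]
  [ 0  0  1  |   1 ]
Reading off the last column: a = -2, b = -5, c = 1.

(-2, -5, 1)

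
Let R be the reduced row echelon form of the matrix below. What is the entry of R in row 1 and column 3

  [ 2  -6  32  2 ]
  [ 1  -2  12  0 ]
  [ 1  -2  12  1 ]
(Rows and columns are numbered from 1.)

4

R1 := 1/2·R1
R2 := R2 − R1
R3 := R3 − R1
R3 := R3 − R2
R2 := R2 + R3
R1 := R1 − R3
R1 := R1 + 3·R2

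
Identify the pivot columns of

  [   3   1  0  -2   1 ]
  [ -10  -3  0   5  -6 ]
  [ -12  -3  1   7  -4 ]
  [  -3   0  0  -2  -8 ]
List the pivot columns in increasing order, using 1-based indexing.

1, 2, 3, 4

R1 -> 1/3·R1
  [   1  1/3  0  -2/3  1/3 ]
  [ -10   -3  0     5   -6 ]
  [ -12   -3  1     7   -4 ]
  [  -3    0  0    -2   -8 ]
R2 -> R2 + 10·R1
  [   1  1/3  0  -2/3   1/3 ]
  [   0  1/3  0  -5/3  -8/3 ]
  [ -12   -3  1     7    -4 ]
  [  -3    0  0    -2    -8 ]
R3 -> R3 + 12·R1
  [  1  1/3  0  -2/3   1/3 ]
  [  0  1/3  0  -5/3  -8/3 ]
  [  0    1  1    -1     0 ]
  [ -3    0  0    -2    -8 ]
R4 -> R4 + 3·R1
  [ 1  1/3  0  -2/3   1/3 ]
  [ 0  1/3  0  -5/3  -8/3 ]
  [ 0    1  1    -1     0 ]
  [ 0    1  0    -4    -7 ]
R2 -> 3·R2
  [ 1  1/3  0  -2/3  1/3 ]
  [ 0    1  0    -5   -8 ]
  [ 0    1  1    -1    0 ]
  [ 0    1  0    -4   -7 ]
R3 -> R3 − R2
  [ 1  1/3  0  -2/3  1/3 ]
  [ 0    1  0    -5   -8 ]
  [ 0    0  1     4    8 ]
  [ 0    1  0    -4   -7 ]
R4 -> R4 − R2
  [ 1  1/3  0  -2/3  1/3 ]
  [ 0    1  0    -5   -8 ]
  [ 0    0  1     4    8 ]
  [ 0    0  0     1    1 ]
R3 -> R3 − 4·R4
  [ 1  1/3  0  -2/3  1/3 ]
  [ 0    1  0    -5   -8 ]
  [ 0    0  1     0    4 ]
  [ 0    0  0     1    1 ]
R2 -> R2 + 5·R4
  [ 1  1/3  0  -2/3  1/3 ]
  [ 0    1  0     0   -3 ]
  [ 0    0  1     0    4 ]
  [ 0    0  0     1    1 ]
R1 -> R1 + 2/3·R4
  [ 1  1/3  0  0   1 ]
  [ 0    1  0  0  -3 ]
  [ 0    0  1  0   4 ]
  [ 0    0  0  1   1 ]
R1 -> R1 − 1/3·R2
  [ 1  0  0  0   2 ]
  [ 0  1  0  0  -3 ]
  [ 0  0  1  0   4 ]
  [ 0  0  0  1   1 ]
Pivot columns are the columns containing a leading 1.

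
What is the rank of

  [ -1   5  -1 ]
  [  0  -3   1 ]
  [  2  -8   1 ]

Multiply ρ1 by -1.
  [ 1  -5  1 ]
  [ 0  -3  1 ]
  [ 2  -8  1 ]
Subtract 2 times ρ1 from ρ3.
  [ 1  -5   1 ]
  [ 0  -3   1 ]
  [ 0   2  -1 ]
Multiply ρ2 by -1/3.
  [ 1  -5     1 ]
  [ 0   1  -1/3 ]
  [ 0   2    -1 ]
Subtract 2 times ρ2 from ρ3.
  [ 1  -5     1 ]
  [ 0   1  -1/3 ]
  [ 0   0  -1/3 ]
Multiply ρ3 by -3.
  [ 1  -5     1 ]
  [ 0   1  -1/3 ]
  [ 0   0     1 ]
Add 1/3 times ρ3 to ρ2.
  [ 1  -5  1 ]
  [ 0   1  0 ]
  [ 0   0  1 ]
Subtract ρ3 from ρ1.
  [ 1  -5  0 ]
  [ 0   1  0 ]
  [ 0   0  1 ]
Add 5 times ρ2 to ρ1.
  [ 1  0  0 ]
  [ 0  1  0 ]
  [ 0  0  1 ]
The reduced form has 3 nonzero rows.

rank = 3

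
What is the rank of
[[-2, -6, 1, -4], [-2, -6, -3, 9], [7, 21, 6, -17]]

rank = 3

ρ1 → -1/2·ρ1
  [  1   3  -1/2    2 ]
  [ -2  -6    -3    9 ]
  [  7  21     6  -17 ]
ρ2 → ρ2 + 2·ρ1
  [ 1   3  -1/2    2 ]
  [ 0   0    -4   13 ]
  [ 7  21     6  -17 ]
ρ3 → ρ3 − 7·ρ1
  [ 1  3  -1/2    2 ]
  [ 0  0    -4   13 ]
  [ 0  0  19/2  -31 ]
ρ2 → -1/4·ρ2
  [ 1  3  -1/2      2 ]
  [ 0  0     1  -13/4 ]
  [ 0  0  19/2    -31 ]
ρ3 → ρ3 − 19/2·ρ2
  [ 1  3  -1/2      2 ]
  [ 0  0     1  -13/4 ]
  [ 0  0     0   -1/8 ]
ρ3 → -8·ρ3
  [ 1  3  -1/2      2 ]
  [ 0  0     1  -13/4 ]
  [ 0  0     0      1 ]
ρ2 → ρ2 + 13/4·ρ3
  [ 1  3  -1/2  2 ]
  [ 0  0     1  0 ]
  [ 0  0     0  1 ]
ρ1 → ρ1 − 2·ρ3
  [ 1  3  -1/2  0 ]
  [ 0  0     1  0 ]
  [ 0  0     0  1 ]
ρ1 → ρ1 + 1/2·ρ2
  [ 1  3  0  0 ]
  [ 0  0  1  0 ]
  [ 0  0  0  1 ]
The reduced form has 3 nonzero rows.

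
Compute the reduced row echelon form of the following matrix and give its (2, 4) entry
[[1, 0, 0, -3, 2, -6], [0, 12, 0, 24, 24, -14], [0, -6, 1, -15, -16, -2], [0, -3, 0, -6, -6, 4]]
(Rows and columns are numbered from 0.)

Multiply R2 by 1/12.
  [ 1   0  0   -3    2    -6 ]
  [ 0   1  0    2    2  -7/6 ]
  [ 0  -6  1  -15  -16    -2 ]
  [ 0  -3  0   -6   -6     4 ]
Add 6 times R2 to R3.
  [ 1   0  0  -3   2    -6 ]
  [ 0   1  0   2   2  -7/6 ]
  [ 0   0  1  -3  -4    -9 ]
  [ 0  -3  0  -6  -6     4 ]
Add 3 times R2 to R4.
  [ 1  0  0  -3   2    -6 ]
  [ 0  1  0   2   2  -7/6 ]
  [ 0  0  1  -3  -4    -9 ]
  [ 0  0  0   0   0   1/2 ]
Multiply R4 by 2.
  [ 1  0  0  -3   2    -6 ]
  [ 0  1  0   2   2  -7/6 ]
  [ 0  0  1  -3  -4    -9 ]
  [ 0  0  0   0   0     1 ]
Add 9 times R4 to R3.
  [ 1  0  0  -3   2    -6 ]
  [ 0  1  0   2   2  -7/6 ]
  [ 0  0  1  -3  -4     0 ]
  [ 0  0  0   0   0     1 ]
Add 7/6 times R4 to R2.
  [ 1  0  0  -3   2  -6 ]
  [ 0  1  0   2   2   0 ]
  [ 0  0  1  -3  -4   0 ]
  [ 0  0  0   0   0   1 ]
Add 6 times R4 to R1.
  [ 1  0  0  -3   2  0 ]
  [ 0  1  0   2   2  0 ]
  [ 0  0  1  -3  -4  0 ]
  [ 0  0  0   0   0  1 ]

-4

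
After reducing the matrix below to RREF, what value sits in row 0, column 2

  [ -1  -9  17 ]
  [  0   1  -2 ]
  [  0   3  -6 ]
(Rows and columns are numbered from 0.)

r1 -> -1·r1
  [ 1  9  -17 ]
  [ 0  1   -2 ]
  [ 0  3   -6 ]
r3 -> r3 − 3·r2
  [ 1  9  -17 ]
  [ 0  1   -2 ]
  [ 0  0    0 ]
r1 -> r1 − 9·r2
  [ 1  0   1 ]
  [ 0  1  -2 ]
  [ 0  0   0 ]

1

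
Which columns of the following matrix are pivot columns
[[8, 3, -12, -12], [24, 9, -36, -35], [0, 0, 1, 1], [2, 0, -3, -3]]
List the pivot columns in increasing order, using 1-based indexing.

1, 2, 3, 4

R1 := 1/8·R1
  [  1  3/8  -3/2  -3/2 ]
  [ 24    9   -36   -35 ]
  [  0    0     1     1 ]
  [  2    0    -3    -3 ]
R2 := R2 − 24·R1
  [ 1  3/8  -3/2  -3/2 ]
  [ 0    0     0     1 ]
  [ 0    0     1     1 ]
  [ 2    0    -3    -3 ]
R4 := R4 − 2·R1
  [ 1   3/8  -3/2  -3/2 ]
  [ 0     0     0     1 ]
  [ 0     0     1     1 ]
  [ 0  -3/4     0     0 ]
R2 ↔ R4
  [ 1   3/8  -3/2  -3/2 ]
  [ 0  -3/4     0     0 ]
  [ 0     0     1     1 ]
  [ 0     0     0     1 ]
R2 := -4/3·R2
  [ 1  3/8  -3/2  -3/2 ]
  [ 0    1     0     0 ]
  [ 0    0     1     1 ]
  [ 0    0     0     1 ]
R3 := R3 − R4
  [ 1  3/8  -3/2  -3/2 ]
  [ 0    1     0     0 ]
  [ 0    0     1     0 ]
  [ 0    0     0     1 ]
R1 := R1 + 3/2·R4
  [ 1  3/8  -3/2  0 ]
  [ 0    1     0  0 ]
  [ 0    0     1  0 ]
  [ 0    0     0  1 ]
R1 := R1 + 3/2·R3
  [ 1  3/8  0  0 ]
  [ 0    1  0  0 ]
  [ 0    0  1  0 ]
  [ 0    0  0  1 ]
R1 := R1 − 3/8·R2
  [ 1  0  0  0 ]
  [ 0  1  0  0 ]
  [ 0  0  1  0 ]
  [ 0  0  0  1 ]
Pivot columns are the columns containing a leading 1.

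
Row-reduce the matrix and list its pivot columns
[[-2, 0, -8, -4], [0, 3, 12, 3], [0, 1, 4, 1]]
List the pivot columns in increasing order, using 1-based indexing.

R1 -> -1/2·R1
R2 -> 1/3·R2
R3 -> R3 − R2
Pivot columns are the columns containing a leading 1.

1, 2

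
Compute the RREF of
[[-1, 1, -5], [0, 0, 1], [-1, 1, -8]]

[[1, -1, 0], [0, 0, 1], [0, 0, 0]]

R1 := -1·R1
  [  1  -1   5 ]
  [  0   0   1 ]
  [ -1   1  -8 ]
R3 := R3 + R1
  [ 1  -1   5 ]
  [ 0   0   1 ]
  [ 0   0  -3 ]
R3 := R3 + 3·R2
  [ 1  -1  5 ]
  [ 0   0  1 ]
  [ 0   0  0 ]
R1 := R1 − 5·R2
  [ 1  -1  0 ]
  [ 0   0  1 ]
  [ 0   0  0 ]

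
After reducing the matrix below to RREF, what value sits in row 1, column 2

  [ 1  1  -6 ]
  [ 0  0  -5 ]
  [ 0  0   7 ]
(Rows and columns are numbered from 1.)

R2 → -1/5·R2
R3 → R3 − 7·R2
R1 → R1 + 6·R2

1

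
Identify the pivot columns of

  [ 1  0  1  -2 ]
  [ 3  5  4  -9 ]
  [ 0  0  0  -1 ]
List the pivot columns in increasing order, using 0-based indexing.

R2 → R2 − 3·R1
  [ 1  0  1  -2 ]
  [ 0  5  1  -3 ]
  [ 0  0  0  -1 ]
R2 → 1/5·R2
  [ 1  0    1    -2 ]
  [ 0  1  1/5  -3/5 ]
  [ 0  0    0    -1 ]
R3 → -1·R3
  [ 1  0    1    -2 ]
  [ 0  1  1/5  -3/5 ]
  [ 0  0    0     1 ]
R2 → R2 + 3/5·R3
  [ 1  0    1  -2 ]
  [ 0  1  1/5   0 ]
  [ 0  0    0   1 ]
R1 → R1 + 2·R3
  [ 1  0    1  0 ]
  [ 0  1  1/5  0 ]
  [ 0  0    0  1 ]
Pivot columns are the columns containing a leading 1.

0, 1, 3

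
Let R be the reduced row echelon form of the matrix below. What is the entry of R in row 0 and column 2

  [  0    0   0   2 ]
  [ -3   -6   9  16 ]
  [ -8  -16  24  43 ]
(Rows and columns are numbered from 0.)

-3

Swap ρ1 and ρ2.
  [ -3   -6   9  16 ]
  [  0    0   0   2 ]
  [ -8  -16  24  43 ]
Multiply ρ1 by -1/3.
  [  1    2  -3  -16/3 ]
  [  0    0   0      2 ]
  [ -8  -16  24     43 ]
Add 8 times ρ1 to ρ3.
  [ 1  2  -3  -16/3 ]
  [ 0  0   0      2 ]
  [ 0  0   0    1/3 ]
Multiply ρ2 by 1/2.
  [ 1  2  -3  -16/3 ]
  [ 0  0   0      1 ]
  [ 0  0   0    1/3 ]
Subtract 1/3 times ρ2 from ρ3.
  [ 1  2  -3  -16/3 ]
  [ 0  0   0      1 ]
  [ 0  0   0      0 ]
Add 16/3 times ρ2 to ρ1.
  [ 1  2  -3  0 ]
  [ 0  0   0  1 ]
  [ 0  0   0  0 ]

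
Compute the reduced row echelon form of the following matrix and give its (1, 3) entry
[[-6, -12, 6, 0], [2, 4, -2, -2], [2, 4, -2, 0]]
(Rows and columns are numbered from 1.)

-1

Multiply r1 by -1/6.
  [ 1  2  -1   0 ]
  [ 2  4  -2  -2 ]
  [ 2  4  -2   0 ]
Subtract 2 times r1 from r2.
  [ 1  2  -1   0 ]
  [ 0  0   0  -2 ]
  [ 2  4  -2   0 ]
Subtract 2 times r1 from r3.
  [ 1  2  -1   0 ]
  [ 0  0   0  -2 ]
  [ 0  0   0   0 ]
Multiply r2 by -1/2.
  [ 1  2  -1  0 ]
  [ 0  0   0  1 ]
  [ 0  0   0  0 ]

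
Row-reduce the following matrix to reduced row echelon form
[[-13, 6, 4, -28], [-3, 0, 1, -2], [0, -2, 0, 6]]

[[1, 0, 0, 2], [0, 1, 0, -3], [0, 0, 1, 4]]

R1 → -1/13·R1
  [  1  -6/13  -4/13  28/13 ]
  [ -3      0      1     -2 ]
  [  0     -2      0      6 ]
R2 → R2 + 3·R1
  [ 1   -6/13  -4/13  28/13 ]
  [ 0  -18/13   1/13  58/13 ]
  [ 0      -2      0      6 ]
R2 → -13/18·R2
  [ 1  -6/13  -4/13  28/13 ]
  [ 0      1  -1/18  -29/9 ]
  [ 0     -2      0      6 ]
R3 → R3 + 2·R2
  [ 1  -6/13  -4/13  28/13 ]
  [ 0      1  -1/18  -29/9 ]
  [ 0      0   -1/9   -4/9 ]
R3 → -9·R3
  [ 1  -6/13  -4/13  28/13 ]
  [ 0      1  -1/18  -29/9 ]
  [ 0      0      1      4 ]
R2 → R2 + 1/18·R3
  [ 1  -6/13  -4/13  28/13 ]
  [ 0      1      0     -3 ]
  [ 0      0      1      4 ]
R1 → R1 + 4/13·R3
  [ 1  -6/13  0  44/13 ]
  [ 0      1  0     -3 ]
  [ 0      0  1      4 ]
R1 → R1 + 6/13·R2
  [ 1  0  0   2 ]
  [ 0  1  0  -3 ]
  [ 0  0  1   4 ]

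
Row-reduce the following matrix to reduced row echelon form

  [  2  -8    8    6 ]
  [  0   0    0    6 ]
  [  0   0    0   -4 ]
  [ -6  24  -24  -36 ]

Multiply R1 by 1/2.
  [  1  -4    4    3 ]
  [  0   0    0    6 ]
  [  0   0    0   -4 ]
  [ -6  24  -24  -36 ]
Add 6 times R1 to R4.
  [ 1  -4  4    3 ]
  [ 0   0  0    6 ]
  [ 0   0  0   -4 ]
  [ 0   0  0  -18 ]
Multiply R2 by 1/6.
  [ 1  -4  4    3 ]
  [ 0   0  0    1 ]
  [ 0   0  0   -4 ]
  [ 0   0  0  -18 ]
Add 4 times R2 to R3.
  [ 1  -4  4    3 ]
  [ 0   0  0    1 ]
  [ 0   0  0    0 ]
  [ 0   0  0  -18 ]
Add 18 times R2 to R4.
  [ 1  -4  4  3 ]
  [ 0   0  0  1 ]
  [ 0   0  0  0 ]
  [ 0   0  0  0 ]
Subtract 3 times R2 from R1.
  [ 1  -4  4  0 ]
  [ 0   0  0  1 ]
  [ 0   0  0  0 ]
  [ 0   0  0  0 ]

[[1, -4, 4, 0], [0, 0, 0, 1], [0, 0, 0, 0], [0, 0, 0, 0]]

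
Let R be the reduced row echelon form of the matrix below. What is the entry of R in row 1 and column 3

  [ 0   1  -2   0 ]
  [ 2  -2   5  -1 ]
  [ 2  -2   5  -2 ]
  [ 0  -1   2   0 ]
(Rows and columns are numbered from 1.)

R1 ↔ R2
  [ 2  -2   5  -1 ]
  [ 0   1  -2   0 ]
  [ 2  -2   5  -2 ]
  [ 0  -1   2   0 ]
R1 ← 1/2·R1
  [ 1  -1  5/2  -1/2 ]
  [ 0   1   -2     0 ]
  [ 2  -2    5    -2 ]
  [ 0  -1    2     0 ]
R3 ← R3 − 2·R1
  [ 1  -1  5/2  -1/2 ]
  [ 0   1   -2     0 ]
  [ 0   0    0    -1 ]
  [ 0  -1    2     0 ]
R4 ← R4 + R2
  [ 1  -1  5/2  -1/2 ]
  [ 0   1   -2     0 ]
  [ 0   0    0    -1 ]
  [ 0   0    0     0 ]
R3 ← -1·R3
  [ 1  -1  5/2  -1/2 ]
  [ 0   1   -2     0 ]
  [ 0   0    0     1 ]
  [ 0   0    0     0 ]
R1 ← R1 + 1/2·R3
  [ 1  -1  5/2  0 ]
  [ 0   1   -2  0 ]
  [ 0   0    0  1 ]
  [ 0   0    0  0 ]
R1 ← R1 + R2
  [ 1  0  1/2  0 ]
  [ 0  1   -2  0 ]
  [ 0  0    0  1 ]
  [ 0  0    0  0 ]

1/2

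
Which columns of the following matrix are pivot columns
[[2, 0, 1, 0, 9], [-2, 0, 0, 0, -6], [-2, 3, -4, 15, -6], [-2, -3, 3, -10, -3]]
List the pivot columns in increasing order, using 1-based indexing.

r1 → 1/2·r1
  [  1   0  1/2    0  9/2 ]
  [ -2   0    0    0   -6 ]
  [ -2   3   -4   15   -6 ]
  [ -2  -3    3  -10   -3 ]
r2 → r2 + 2·r1
  [  1   0  1/2    0  9/2 ]
  [  0   0    1    0    3 ]
  [ -2   3   -4   15   -6 ]
  [ -2  -3    3  -10   -3 ]
r3 → r3 + 2·r1
  [  1   0  1/2    0  9/2 ]
  [  0   0    1    0    3 ]
  [  0   3   -3   15    3 ]
  [ -2  -3    3  -10   -3 ]
r4 → r4 + 2·r1
  [ 1   0  1/2    0  9/2 ]
  [ 0   0    1    0    3 ]
  [ 0   3   -3   15    3 ]
  [ 0  -3    4  -10    6 ]
r2 ↔ r3
  [ 1   0  1/2    0  9/2 ]
  [ 0   3   -3   15    3 ]
  [ 0   0    1    0    3 ]
  [ 0  -3    4  -10    6 ]
r2 → 1/3·r2
  [ 1   0  1/2    0  9/2 ]
  [ 0   1   -1    5    1 ]
  [ 0   0    1    0    3 ]
  [ 0  -3    4  -10    6 ]
r4 → r4 + 3·r2
  [ 1  0  1/2  0  9/2 ]
  [ 0  1   -1  5    1 ]
  [ 0  0    1  0    3 ]
  [ 0  0    1  5    9 ]
r4 → r4 − r3
  [ 1  0  1/2  0  9/2 ]
  [ 0  1   -1  5    1 ]
  [ 0  0    1  0    3 ]
  [ 0  0    0  5    6 ]
r4 → 1/5·r4
  [ 1  0  1/2  0  9/2 ]
  [ 0  1   -1  5    1 ]
  [ 0  0    1  0    3 ]
  [ 0  0    0  1  6/5 ]
r2 → r2 − 5·r4
  [ 1  0  1/2  0  9/2 ]
  [ 0  1   -1  0   -5 ]
  [ 0  0    1  0    3 ]
  [ 0  0    0  1  6/5 ]
r2 → r2 + r3
  [ 1  0  1/2  0  9/2 ]
  [ 0  1    0  0   -2 ]
  [ 0  0    1  0    3 ]
  [ 0  0    0  1  6/5 ]
r1 → r1 − 1/2·r3
  [ 1  0  0  0    3 ]
  [ 0  1  0  0   -2 ]
  [ 0  0  1  0    3 ]
  [ 0  0  0  1  6/5 ]
Pivot columns are the columns containing a leading 1.

1, 2, 3, 4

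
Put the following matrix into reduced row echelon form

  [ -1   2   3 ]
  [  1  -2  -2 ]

[[1, -2, 0], [0, 0, 1]]

R1 ← -1·R1
  [ 1  -2  -3 ]
  [ 1  -2  -2 ]
R2 ← R2 − R1
  [ 1  -2  -3 ]
  [ 0   0   1 ]
R1 ← R1 + 3·R2
  [ 1  -2  0 ]
  [ 0   0  1 ]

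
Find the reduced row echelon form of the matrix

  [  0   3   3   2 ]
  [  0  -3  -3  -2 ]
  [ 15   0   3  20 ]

Swap r1 and r3.
  [ 15   0   3  20 ]
  [  0  -3  -3  -2 ]
  [  0   3   3   2 ]
Multiply r1 by 1/15.
  [ 1   0  1/5  4/3 ]
  [ 0  -3   -3   -2 ]
  [ 0   3    3    2 ]
Multiply r2 by -1/3.
  [ 1  0  1/5  4/3 ]
  [ 0  1    1  2/3 ]
  [ 0  3    3    2 ]
Subtract 3 times r2 from r3.
  [ 1  0  1/5  4/3 ]
  [ 0  1    1  2/3 ]
  [ 0  0    0    0 ]

[[1, 0, 1/5, 4/3], [0, 1, 1, 2/3], [0, 0, 0, 0]]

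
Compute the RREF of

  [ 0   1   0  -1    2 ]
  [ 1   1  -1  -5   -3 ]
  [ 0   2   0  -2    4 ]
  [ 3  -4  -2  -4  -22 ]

[[1, 0, 0, 0, -4], [0, 1, 0, -1, 2], [0, 0, 1, 4, 1], [0, 0, 0, 0, 0]]

ρ1 ↔ ρ2
  [ 1   1  -1  -5   -3 ]
  [ 0   1   0  -1    2 ]
  [ 0   2   0  -2    4 ]
  [ 3  -4  -2  -4  -22 ]
ρ4 ← ρ4 − 3·ρ1
  [ 1   1  -1  -5   -3 ]
  [ 0   1   0  -1    2 ]
  [ 0   2   0  -2    4 ]
  [ 0  -7   1  11  -13 ]
ρ3 ← ρ3 − 2·ρ2
  [ 1   1  -1  -5   -3 ]
  [ 0   1   0  -1    2 ]
  [ 0   0   0   0    0 ]
  [ 0  -7   1  11  -13 ]
ρ4 ← ρ4 + 7·ρ2
  [ 1  1  -1  -5  -3 ]
  [ 0  1   0  -1   2 ]
  [ 0  0   0   0   0 ]
  [ 0  0   1   4   1 ]
ρ3 ↔ ρ4
  [ 1  1  -1  -5  -3 ]
  [ 0  1   0  -1   2 ]
  [ 0  0   1   4   1 ]
  [ 0  0   0   0   0 ]
ρ1 ← ρ1 + ρ3
  [ 1  1  0  -1  -2 ]
  [ 0  1  0  -1   2 ]
  [ 0  0  1   4   1 ]
  [ 0  0  0   0   0 ]
ρ1 ← ρ1 − ρ2
  [ 1  0  0   0  -4 ]
  [ 0  1  0  -1   2 ]
  [ 0  0  1   4   1 ]
  [ 0  0  0   0   0 ]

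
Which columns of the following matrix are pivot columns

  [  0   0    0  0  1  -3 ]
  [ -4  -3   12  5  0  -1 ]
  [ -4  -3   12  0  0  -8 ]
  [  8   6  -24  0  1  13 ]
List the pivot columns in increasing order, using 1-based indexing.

1, 4, 5

R1 ↔ R2
  [ -4  -3   12  5  0  -1 ]
  [  0   0    0  0  1  -3 ]
  [ -4  -3   12  0  0  -8 ]
  [  8   6  -24  0  1  13 ]
R1 ← -1/4·R1
  [  1  3/4   -3  -5/4  0  1/4 ]
  [  0    0    0     0  1   -3 ]
  [ -4   -3   12     0  0   -8 ]
  [  8    6  -24     0  1   13 ]
R3 ← R3 + 4·R1
  [ 1  3/4   -3  -5/4  0  1/4 ]
  [ 0    0    0     0  1   -3 ]
  [ 0    0    0    -5  0   -7 ]
  [ 8    6  -24     0  1   13 ]
R4 ← R4 − 8·R1
  [ 1  3/4  -3  -5/4  0  1/4 ]
  [ 0    0   0     0  1   -3 ]
  [ 0    0   0    -5  0   -7 ]
  [ 0    0   0    10  1   11 ]
R2 ↔ R3
  [ 1  3/4  -3  -5/4  0  1/4 ]
  [ 0    0   0    -5  0   -7 ]
  [ 0    0   0     0  1   -3 ]
  [ 0    0   0    10  1   11 ]
R2 ← -1/5·R2
  [ 1  3/4  -3  -5/4  0  1/4 ]
  [ 0    0   0     1  0  7/5 ]
  [ 0    0   0     0  1   -3 ]
  [ 0    0   0    10  1   11 ]
R4 ← R4 − 10·R2
  [ 1  3/4  -3  -5/4  0  1/4 ]
  [ 0    0   0     1  0  7/5 ]
  [ 0    0   0     0  1   -3 ]
  [ 0    0   0     0  1   -3 ]
R4 ← R4 − R3
  [ 1  3/4  -3  -5/4  0  1/4 ]
  [ 0    0   0     1  0  7/5 ]
  [ 0    0   0     0  1   -3 ]
  [ 0    0   0     0  0    0 ]
R1 ← R1 + 5/4·R2
  [ 1  3/4  -3  0  0    2 ]
  [ 0    0   0  1  0  7/5 ]
  [ 0    0   0  0  1   -3 ]
  [ 0    0   0  0  0    0 ]
Pivot columns are the columns containing a leading 1.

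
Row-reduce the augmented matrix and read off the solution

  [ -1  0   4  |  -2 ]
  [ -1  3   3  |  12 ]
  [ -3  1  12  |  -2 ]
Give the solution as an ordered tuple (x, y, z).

R1 -> -1·R1
  [  1  0  -4  |   2 ]
  [ -1  3   3  |  12 ]
  [ -3  1  12  |  -2 ]
R2 -> R2 + R1
  [  1  0  -4  |   2 ]
  [  0  3  -1  |  14 ]
  [ -3  1  12  |  -2 ]
R3 -> R3 + 3·R1
  [ 1  0  -4  |   2 ]
  [ 0  3  -1  |  14 ]
  [ 0  1   0  |   4 ]
R2 -> 1/3·R2
  [ 1  0    -4  |     2 ]
  [ 0  1  -1/3  |  14/3 ]
  [ 0  1     0  |     4 ]
R3 -> R3 − R2
  [ 1  0    -4  |     2 ]
  [ 0  1  -1/3  |  14/3 ]
  [ 0  0   1/3  |  -2/3 ]
R3 -> 3·R3
  [ 1  0    -4  |     2 ]
  [ 0  1  -1/3  |  14/3 ]
  [ 0  0     1  |    -2 ]
R2 -> R2 + 1/3·R3
  [ 1  0  -4  |   2 ]
  [ 0  1   0  |   4 ]
  [ 0  0   1  |  -2 ]
R1 -> R1 + 4·R3
  [ 1  0  0  |  -6 ]
  [ 0  1  0  |   4 ]
  [ 0  0  1  |  -2 ]
Reading off the last column: x = -6, y = 4, z = -2.

(-6, 4, -2)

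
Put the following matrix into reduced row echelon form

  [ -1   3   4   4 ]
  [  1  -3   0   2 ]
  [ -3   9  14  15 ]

R1 → -1·R1
  [  1  -3  -4  -4 ]
  [  1  -3   0   2 ]
  [ -3   9  14  15 ]
R2 → R2 − R1
  [  1  -3  -4  -4 ]
  [  0   0   4   6 ]
  [ -3   9  14  15 ]
R3 → R3 + 3·R1
  [ 1  -3  -4  -4 ]
  [ 0   0   4   6 ]
  [ 0   0   2   3 ]
R2 → 1/4·R2
  [ 1  -3  -4   -4 ]
  [ 0   0   1  3/2 ]
  [ 0   0   2    3 ]
R3 → R3 − 2·R2
  [ 1  -3  -4   -4 ]
  [ 0   0   1  3/2 ]
  [ 0   0   0    0 ]
R1 → R1 + 4·R2
  [ 1  -3  0    2 ]
  [ 0   0  1  3/2 ]
  [ 0   0  0    0 ]

[[1, -3, 0, 2], [0, 0, 1, 3/2], [0, 0, 0, 0]]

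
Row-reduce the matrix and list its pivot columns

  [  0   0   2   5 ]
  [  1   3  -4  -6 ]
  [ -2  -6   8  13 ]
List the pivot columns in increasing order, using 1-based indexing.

R1 ↔ R2
  [  1   3  -4  -6 ]
  [  0   0   2   5 ]
  [ -2  -6   8  13 ]
R3 := R3 + 2·R1
  [ 1  3  -4  -6 ]
  [ 0  0   2   5 ]
  [ 0  0   0   1 ]
R2 := 1/2·R2
  [ 1  3  -4   -6 ]
  [ 0  0   1  5/2 ]
  [ 0  0   0    1 ]
R2 := R2 − 5/2·R3
  [ 1  3  -4  -6 ]
  [ 0  0   1   0 ]
  [ 0  0   0   1 ]
R1 := R1 + 6·R3
  [ 1  3  -4  0 ]
  [ 0  0   1  0 ]
  [ 0  0   0  1 ]
R1 := R1 + 4·R2
  [ 1  3  0  0 ]
  [ 0  0  1  0 ]
  [ 0  0  0  1 ]
Pivot columns are the columns containing a leading 1.

1, 3, 4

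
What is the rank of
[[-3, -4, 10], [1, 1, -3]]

r1 := -1/3·r1
  [ 1  4/3  -10/3 ]
  [ 1    1     -3 ]
r2 := r2 − r1
  [ 1   4/3  -10/3 ]
  [ 0  -1/3    1/3 ]
r2 := -3·r2
  [ 1  4/3  -10/3 ]
  [ 0    1     -1 ]
r1 := r1 − 4/3·r2
  [ 1  0  -2 ]
  [ 0  1  -1 ]
The reduced form has 2 nonzero rows.

rank = 2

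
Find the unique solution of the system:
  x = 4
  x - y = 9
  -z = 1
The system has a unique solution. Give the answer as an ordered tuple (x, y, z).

(4, -5, -1)

Form the augmented matrix and row-reduce:
  [ 1   0   0  |  4 ]
  [ 1  -1   0  |  9 ]
  [ 0   0  -1  |  1 ]
R2 -> R2 − R1
  [ 1   0   0  |  4 ]
  [ 0  -1   0  |  5 ]
  [ 0   0  -1  |  1 ]
R2 -> -1·R2
  [ 1  0   0  |   4 ]
  [ 0  1   0  |  -5 ]
  [ 0  0  -1  |   1 ]
R3 -> -1·R3
  [ 1  0  0  |   4 ]
  [ 0  1  0  |  -5 ]
  [ 0  0  1  |  -1 ]
Reading off the last column: x = 4, y = -5, z = -1.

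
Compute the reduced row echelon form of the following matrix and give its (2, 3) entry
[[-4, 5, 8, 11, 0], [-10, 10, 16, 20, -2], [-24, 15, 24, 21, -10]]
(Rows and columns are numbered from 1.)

8/5

R1 ← -1/4·R1
  [   1  -5/4  -2  -11/4    0 ]
  [ -10    10  16     20   -2 ]
  [ -24    15  24     21  -10 ]
R2 ← R2 + 10·R1
  [   1  -5/4  -2  -11/4    0 ]
  [   0  -5/2  -4  -15/2   -2 ]
  [ -24    15  24     21  -10 ]
R3 ← R3 + 24·R1
  [ 1  -5/4   -2  -11/4    0 ]
  [ 0  -5/2   -4  -15/2   -2 ]
  [ 0   -15  -24    -45  -10 ]
R2 ← -2/5·R2
  [ 1  -5/4   -2  -11/4    0 ]
  [ 0     1  8/5      3  4/5 ]
  [ 0   -15  -24    -45  -10 ]
R3 ← R3 + 15·R2
  [ 1  -5/4   -2  -11/4    0 ]
  [ 0     1  8/5      3  4/5 ]
  [ 0     0    0      0    2 ]
R3 ← 1/2·R3
  [ 1  -5/4   -2  -11/4    0 ]
  [ 0     1  8/5      3  4/5 ]
  [ 0     0    0      0    1 ]
R2 ← R2 − 4/5·R3
  [ 1  -5/4   -2  -11/4  0 ]
  [ 0     1  8/5      3  0 ]
  [ 0     0    0      0  1 ]
R1 ← R1 + 5/4·R2
  [ 1  0    0  1  0 ]
  [ 0  1  8/5  3  0 ]
  [ 0  0    0  0  1 ]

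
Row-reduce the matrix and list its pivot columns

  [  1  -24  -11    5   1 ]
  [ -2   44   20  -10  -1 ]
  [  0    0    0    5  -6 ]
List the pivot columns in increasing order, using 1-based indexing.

ρ2 := ρ2 + 2·ρ1
  [ 1  -24  -11  5   1 ]
  [ 0   -4   -2  0   1 ]
  [ 0    0    0  5  -6 ]
ρ2 := -1/4·ρ2
  [ 1  -24  -11  5     1 ]
  [ 0    1  1/2  0  -1/4 ]
  [ 0    0    0  5    -6 ]
ρ3 := 1/5·ρ3
  [ 1  -24  -11  5     1 ]
  [ 0    1  1/2  0  -1/4 ]
  [ 0    0    0  1  -6/5 ]
ρ1 := ρ1 − 5·ρ3
  [ 1  -24  -11  0     7 ]
  [ 0    1  1/2  0  -1/4 ]
  [ 0    0    0  1  -6/5 ]
ρ1 := ρ1 + 24·ρ2
  [ 1  0    1  0     1 ]
  [ 0  1  1/2  0  -1/4 ]
  [ 0  0    0  1  -6/5 ]
Pivot columns are the columns containing a leading 1.

1, 2, 4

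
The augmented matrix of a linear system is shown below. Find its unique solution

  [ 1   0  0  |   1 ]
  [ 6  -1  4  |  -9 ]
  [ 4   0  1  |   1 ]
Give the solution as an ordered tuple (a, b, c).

(1, 3, -3)

Subtract 6 times r1 from r2.
Subtract 4 times r1 from r3.
Multiply r2 by -1.
Add 4 times r3 to r2.
Reading off the last column: a = 1, b = 3, c = -3.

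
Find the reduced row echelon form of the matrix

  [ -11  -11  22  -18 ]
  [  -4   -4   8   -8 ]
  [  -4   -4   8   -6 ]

[[1, 1, -2, 0], [0, 0, 0, 1], [0, 0, 0, 0]]

ρ1 -> -1/11·ρ1
  [  1   1  -2  18/11 ]
  [ -4  -4   8     -8 ]
  [ -4  -4   8     -6 ]
ρ2 -> ρ2 + 4·ρ1
  [  1   1  -2   18/11 ]
  [  0   0   0  -16/11 ]
  [ -4  -4   8      -6 ]
ρ3 -> ρ3 + 4·ρ1
  [ 1  1  -2   18/11 ]
  [ 0  0   0  -16/11 ]
  [ 0  0   0    6/11 ]
ρ2 -> -11/16·ρ2
  [ 1  1  -2  18/11 ]
  [ 0  0   0      1 ]
  [ 0  0   0   6/11 ]
ρ3 -> ρ3 − 6/11·ρ2
  [ 1  1  -2  18/11 ]
  [ 0  0   0      1 ]
  [ 0  0   0      0 ]
ρ1 -> ρ1 − 18/11·ρ2
  [ 1  1  -2  0 ]
  [ 0  0   0  1 ]
  [ 0  0   0  0 ]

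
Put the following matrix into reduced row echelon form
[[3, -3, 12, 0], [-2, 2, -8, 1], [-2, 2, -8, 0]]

Multiply R1 by 1/3.
  [  1  -1   4  0 ]
  [ -2   2  -8  1 ]
  [ -2   2  -8  0 ]
Add 2 times R1 to R2.
  [  1  -1   4  0 ]
  [  0   0   0  1 ]
  [ -2   2  -8  0 ]
Add 2 times R1 to R3.
  [ 1  -1  4  0 ]
  [ 0   0  0  1 ]
  [ 0   0  0  0 ]

[[1, -1, 4, 0], [0, 0, 0, 1], [0, 0, 0, 0]]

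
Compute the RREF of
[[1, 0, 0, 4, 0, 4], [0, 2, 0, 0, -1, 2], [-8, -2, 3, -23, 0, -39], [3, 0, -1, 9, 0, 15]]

Add 8 times R1 to R3.
  [ 1   0   0  4   0   4 ]
  [ 0   2   0  0  -1   2 ]
  [ 0  -2   3  9   0  -7 ]
  [ 3   0  -1  9   0  15 ]
Subtract 3 times R1 from R4.
  [ 1   0   0   4   0   4 ]
  [ 0   2   0   0  -1   2 ]
  [ 0  -2   3   9   0  -7 ]
  [ 0   0  -1  -3   0   3 ]
Multiply R2 by 1/2.
  [ 1   0   0   4     0   4 ]
  [ 0   1   0   0  -1/2   1 ]
  [ 0  -2   3   9     0  -7 ]
  [ 0   0  -1  -3     0   3 ]
Add 2 times R2 to R3.
  [ 1  0   0   4     0   4 ]
  [ 0  1   0   0  -1/2   1 ]
  [ 0  0   3   9    -1  -5 ]
  [ 0  0  -1  -3     0   3 ]
Multiply R3 by 1/3.
  [ 1  0   0   4     0     4 ]
  [ 0  1   0   0  -1/2     1 ]
  [ 0  0   1   3  -1/3  -5/3 ]
  [ 0  0  -1  -3     0     3 ]
Add R3 to R4.
  [ 1  0  0  4     0     4 ]
  [ 0  1  0  0  -1/2     1 ]
  [ 0  0  1  3  -1/3  -5/3 ]
  [ 0  0  0  0  -1/3   4/3 ]
Multiply R4 by -3.
  [ 1  0  0  4     0     4 ]
  [ 0  1  0  0  -1/2     1 ]
  [ 0  0  1  3  -1/3  -5/3 ]
  [ 0  0  0  0     1    -4 ]
Add 1/3 times R4 to R3.
  [ 1  0  0  4     0   4 ]
  [ 0  1  0  0  -1/2   1 ]
  [ 0  0  1  3     0  -3 ]
  [ 0  0  0  0     1  -4 ]
Add 1/2 times R4 to R2.
  [ 1  0  0  4  0   4 ]
  [ 0  1  0  0  0  -1 ]
  [ 0  0  1  3  0  -3 ]
  [ 0  0  0  0  1  -4 ]

[[1, 0, 0, 4, 0, 4], [0, 1, 0, 0, 0, -1], [0, 0, 1, 3, 0, -3], [0, 0, 0, 0, 1, -4]]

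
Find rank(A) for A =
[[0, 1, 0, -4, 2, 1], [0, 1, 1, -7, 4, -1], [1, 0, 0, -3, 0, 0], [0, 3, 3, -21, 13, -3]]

rank = 4

Swap R1 and R3.
  [ 1  0  0   -3   0   0 ]
  [ 0  1  1   -7   4  -1 ]
  [ 0  1  0   -4   2   1 ]
  [ 0  3  3  -21  13  -3 ]
Subtract R2 from R3.
  [ 1  0   0   -3   0   0 ]
  [ 0  1   1   -7   4  -1 ]
  [ 0  0  -1    3  -2   2 ]
  [ 0  3   3  -21  13  -3 ]
Subtract 3 times R2 from R4.
  [ 1  0   0  -3   0   0 ]
  [ 0  1   1  -7   4  -1 ]
  [ 0  0  -1   3  -2   2 ]
  [ 0  0   0   0   1   0 ]
Multiply R3 by -1.
  [ 1  0  0  -3  0   0 ]
  [ 0  1  1  -7  4  -1 ]
  [ 0  0  1  -3  2  -2 ]
  [ 0  0  0   0  1   0 ]
Subtract 2 times R4 from R3.
  [ 1  0  0  -3  0   0 ]
  [ 0  1  1  -7  4  -1 ]
  [ 0  0  1  -3  0  -2 ]
  [ 0  0  0   0  1   0 ]
Subtract 4 times R4 from R2.
  [ 1  0  0  -3  0   0 ]
  [ 0  1  1  -7  0  -1 ]
  [ 0  0  1  -3  0  -2 ]
  [ 0  0  0   0  1   0 ]
Subtract R3 from R2.
  [ 1  0  0  -3  0   0 ]
  [ 0  1  0  -4  0   1 ]
  [ 0  0  1  -3  0  -2 ]
  [ 0  0  0   0  1   0 ]
The reduced form has 4 nonzero rows.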